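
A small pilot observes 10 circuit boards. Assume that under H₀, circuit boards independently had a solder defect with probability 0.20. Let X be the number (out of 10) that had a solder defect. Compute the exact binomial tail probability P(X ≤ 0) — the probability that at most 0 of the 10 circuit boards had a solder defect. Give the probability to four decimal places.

X is binomial with n = 10 and p = 0.20.
P(X ≤ 0) = C(10,0)·0.20^0·0.80^10.
= 0.107374 = 0.1074.

P = 0.1074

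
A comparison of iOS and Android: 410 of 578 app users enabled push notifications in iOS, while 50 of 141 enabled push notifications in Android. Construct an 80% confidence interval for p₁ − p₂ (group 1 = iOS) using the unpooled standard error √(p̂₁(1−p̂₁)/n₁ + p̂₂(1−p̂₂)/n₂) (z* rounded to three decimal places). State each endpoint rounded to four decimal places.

(0.2977, 0.4118)

p̂₁ = 0.70934, p̂₂ = 0.35461, so the observed difference is 0.35473.
Unpooled SE = √(p̂₁(1−p̂₁)/n₁ + p̂₂(1−p̂₂)/n₂) = √(0.000356705 + 0.001623133) = 0.044495.
For 80% confidence, z* = 1.282. Margin of error = 0.05704.
So the interval runs from 0.2977 to 0.4118.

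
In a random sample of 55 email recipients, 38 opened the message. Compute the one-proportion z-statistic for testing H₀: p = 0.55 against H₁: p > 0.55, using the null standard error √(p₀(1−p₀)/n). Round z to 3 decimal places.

z = 2.101

With x = 38 successes in n = 55, p̂ = 0.69091.
SE₀ = √(0.55·0.45/55) = 0.067082.
z = (p̂ − p₀)/SE = (0.69091 − 0.55)/0.067082 = 2.101.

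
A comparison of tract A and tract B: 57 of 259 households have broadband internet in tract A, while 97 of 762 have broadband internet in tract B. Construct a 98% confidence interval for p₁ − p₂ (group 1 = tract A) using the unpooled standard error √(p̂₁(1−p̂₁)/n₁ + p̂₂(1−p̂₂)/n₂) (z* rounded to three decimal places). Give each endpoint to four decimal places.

(0.0266, 0.1589)

p̂₁ = 57/259 = 0.22008, p̂₂ = 97/762 = 0.12730; p̂₁ − p̂₂ = 0.09278.
SE = √(0.000662715 + 0.000145790) = √0.000808505 = 0.028434.
For 98% confidence, z* = 2.326. Margin = 2.326·0.028434 = 0.06614.
CI: 0.09278 ± 0.06614 = (0.0266, 0.1589).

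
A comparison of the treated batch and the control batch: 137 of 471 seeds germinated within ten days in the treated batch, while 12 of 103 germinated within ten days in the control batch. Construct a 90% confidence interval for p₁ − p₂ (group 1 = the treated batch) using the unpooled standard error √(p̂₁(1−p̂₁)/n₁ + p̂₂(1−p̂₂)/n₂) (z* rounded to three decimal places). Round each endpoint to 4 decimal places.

(0.1120, 0.2367)

p̂₁ = 0.29087, p̂₂ = 0.11650, so the observed difference is 0.17437.
Unpooled SE = √(p̂₁(1−p̂₁)/n₁ + p̂₂(1−p̂₂)/n₂) = √(0.000437930 + 0.000999335) = 0.037911.
z* = 1.645 at the 90% level. Margin of error = 0.06236.
Interval: 0.17437 ± 0.06236 → (0.1120, 0.2367).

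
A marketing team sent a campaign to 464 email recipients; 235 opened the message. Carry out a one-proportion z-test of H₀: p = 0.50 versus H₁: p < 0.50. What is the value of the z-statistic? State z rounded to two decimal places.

z = 0.28

Sample proportion p̂ = 235/464 = 0.50647.
SE₀ = √(0.50·0.50/464) = 0.023212.
Test statistic: z = 0.00647/0.023212 = 0.28.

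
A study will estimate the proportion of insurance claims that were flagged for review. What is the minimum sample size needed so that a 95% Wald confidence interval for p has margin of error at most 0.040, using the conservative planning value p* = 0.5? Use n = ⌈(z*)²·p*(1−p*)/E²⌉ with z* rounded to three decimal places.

n = 601

z* = 1.960 at the 95% level.
p*(1−p*) = 0.2500.
Required n before rounding: 3.841600 × 0.2500 / 0.040² = 600.250.
Rounding up, n = 601.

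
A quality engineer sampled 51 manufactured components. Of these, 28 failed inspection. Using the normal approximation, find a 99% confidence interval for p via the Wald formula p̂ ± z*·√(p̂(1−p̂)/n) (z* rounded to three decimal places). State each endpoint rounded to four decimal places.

p̂ = 28/51 = 0.54902.
Standard error of p̂: √(0.247597/51) = √0.004854845 = 0.069677.
z* = 2.576 at the 99% level.
Margin of error: 2.576 × 0.069677 = 0.17949.
Interval: 0.54902 ± 0.17949 → (0.3695, 0.7285).

(0.3695, 0.7285)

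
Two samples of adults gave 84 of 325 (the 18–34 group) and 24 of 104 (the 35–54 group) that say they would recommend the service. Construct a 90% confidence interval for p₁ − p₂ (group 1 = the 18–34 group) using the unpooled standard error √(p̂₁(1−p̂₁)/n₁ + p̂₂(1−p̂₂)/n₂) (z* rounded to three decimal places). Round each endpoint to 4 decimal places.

p̂₁ = 0.25846, p̂₂ = 0.23077, so the observed difference is 0.02769.
SE = √(0.000589721 + 0.001706873) = √0.002296594 = 0.047923.
z* = 1.645 at the 90% level. Margin of error = 0.07883.
CI: 0.02769 ± 0.07883 = (-0.0511, 0.1065).

(-0.0511, 0.1065)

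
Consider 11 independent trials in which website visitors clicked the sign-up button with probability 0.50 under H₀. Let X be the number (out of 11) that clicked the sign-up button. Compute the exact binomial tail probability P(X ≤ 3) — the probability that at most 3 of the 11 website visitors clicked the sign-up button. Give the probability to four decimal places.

P = 0.1133

X ~ Binomial(n=11, p=0.50).
P(X ≤ 3) = C(11,0)·0.50^0·0.50^11 + C(11,1)·0.50^1·0.50^10 + C(11,2)·0.50^2·0.50^9 + C(11,3)·0.50^3·0.50^8.
= 0.000488 + 0.005371 + 0.026855 + 0.080566 = 0.1133.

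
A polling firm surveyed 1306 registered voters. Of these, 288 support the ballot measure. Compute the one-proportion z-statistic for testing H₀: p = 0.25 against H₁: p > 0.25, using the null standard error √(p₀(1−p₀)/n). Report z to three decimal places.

The sample proportion is 288/1306 = 0.22052.
Under H₀, SE = √(p₀(1−p₀)/n) = √(0.25·0.75/1306) = √0.000143568 = 0.011982.
z = (0.22052 − 0.25)/0.011982 = -0.02948/0.011982 = -2.460.

z = -2.460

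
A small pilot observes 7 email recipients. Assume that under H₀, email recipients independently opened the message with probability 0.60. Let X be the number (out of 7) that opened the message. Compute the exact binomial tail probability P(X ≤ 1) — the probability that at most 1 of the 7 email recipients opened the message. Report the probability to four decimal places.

P = 0.0188

X ~ Binomial(n=7, p=0.60).
P(X ≤ 1) = C(7,0)·0.60^0·0.40^7 + C(7,1)·0.60^1·0.40^6.
= 0.001638 + 0.017203 = 0.0188.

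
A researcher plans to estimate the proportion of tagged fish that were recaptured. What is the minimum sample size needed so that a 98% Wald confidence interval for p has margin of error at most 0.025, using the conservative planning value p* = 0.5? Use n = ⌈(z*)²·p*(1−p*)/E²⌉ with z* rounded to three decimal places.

n = 2165

z* = 2.326 at the 98% level.
p*(1−p*) = 0.50·0.50 = 0.2500.
(z*)²·p*(1−p*)/E² = 5.410276·0.2500/0.000625 = 2164.110.
Rounding up, n = 2165.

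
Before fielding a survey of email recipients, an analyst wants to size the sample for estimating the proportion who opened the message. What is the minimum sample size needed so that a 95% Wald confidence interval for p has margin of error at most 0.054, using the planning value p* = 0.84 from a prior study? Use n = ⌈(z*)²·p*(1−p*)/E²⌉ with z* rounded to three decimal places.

n = 178

For 95% confidence, z* = 1.960.
p*(1−p*) = 0.1344.
(z*)²·p*(1−p*)/E² = 3.841600·0.1344/0.002916 = 177.061.
⌈177.061⌉ = 178.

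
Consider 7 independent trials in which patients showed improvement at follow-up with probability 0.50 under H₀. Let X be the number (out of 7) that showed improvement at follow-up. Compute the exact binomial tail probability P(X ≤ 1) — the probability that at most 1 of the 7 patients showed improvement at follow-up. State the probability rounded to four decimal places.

X ~ Binomial(n=7, p=0.50).
P(X ≤ 1) = C(7,0)·0.50^0·0.50^7 + C(7,1)·0.50^1·0.50^6.
= 0.007812 + 0.054688 = 0.0625.

P = 0.0625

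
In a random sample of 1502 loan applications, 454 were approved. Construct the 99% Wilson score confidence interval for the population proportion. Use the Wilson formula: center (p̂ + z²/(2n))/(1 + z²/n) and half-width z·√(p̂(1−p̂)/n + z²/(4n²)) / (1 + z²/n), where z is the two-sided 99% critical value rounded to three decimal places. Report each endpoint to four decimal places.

Here p̂ = 454/1502 = 0.30226 and z = 2.576 (z² = 6.635776).
Denominator 1 + z²/n = 1 + 6.635776/1502 = 1.004418.
Adjusted center: (0.30226 + z²/(2n))/1.004418 = 0.30313.
Radicand: p̂(1−p̂)/n + z²/(4n²) = 0.000140413 + 0.000000735 = 0.000141148.
Half-width = 2.576·√0.000141148/1.004418 = 0.03047.
CI: 0.30313 ± 0.03047 = (0.2727, 0.3336).

(0.2727, 0.3336)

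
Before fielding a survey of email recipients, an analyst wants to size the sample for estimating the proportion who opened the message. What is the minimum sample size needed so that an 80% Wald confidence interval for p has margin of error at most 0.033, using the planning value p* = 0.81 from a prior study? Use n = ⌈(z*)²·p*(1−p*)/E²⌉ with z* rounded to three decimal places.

n = 233

The 80% critical value is z* = 1.282.
p*(1−p*) = 0.81·0.19 = 0.1539.
Required n before rounding: 1.643524 × 0.1539 / 0.033² = 232.267.
⌈232.267⌉ = 233.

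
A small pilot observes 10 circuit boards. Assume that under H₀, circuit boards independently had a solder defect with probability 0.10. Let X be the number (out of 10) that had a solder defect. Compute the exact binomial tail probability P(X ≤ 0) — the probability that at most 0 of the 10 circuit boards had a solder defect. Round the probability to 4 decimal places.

X is binomial with n = 10 and p = 0.10.
P(X ≤ 0) = C(10,0)·0.10^0·0.90^10.
= 0.348678 = 0.3487.

P = 0.3487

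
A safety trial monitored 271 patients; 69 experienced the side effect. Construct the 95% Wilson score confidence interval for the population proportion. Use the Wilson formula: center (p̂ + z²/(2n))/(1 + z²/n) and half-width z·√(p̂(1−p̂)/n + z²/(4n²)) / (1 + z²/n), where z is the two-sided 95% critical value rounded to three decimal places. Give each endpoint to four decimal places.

(0.2064, 0.3097)

p̂ = 69/271 = 0.25461; z = 1.960, so z² = 3.841600.
1 + z²/n = 1.014176.
Center = (0.25461 + 0.007088)/1.014176 = 0.25804.
Radicand: p̂(1−p̂)/n + z²/(4n²) = 0.000700314 + 0.000013077 = 0.000713391.
Half-width = z·√(radicand)/denom = 1.960·0.026709/1.014176 = 0.05162.
CI: 0.25804 ± 0.05162 = (0.2064, 0.3097).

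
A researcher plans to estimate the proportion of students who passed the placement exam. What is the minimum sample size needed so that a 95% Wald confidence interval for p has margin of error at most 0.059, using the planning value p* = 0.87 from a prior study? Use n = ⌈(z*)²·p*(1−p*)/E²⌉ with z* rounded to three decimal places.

n = 125

The 95% critical value is z* = 1.960.
p*(1−p*) = 0.1131.
(z*)²·p*(1−p*)/E² = 3.841600·0.1131/0.003481 = 124.816.
Rounding up, n = 125.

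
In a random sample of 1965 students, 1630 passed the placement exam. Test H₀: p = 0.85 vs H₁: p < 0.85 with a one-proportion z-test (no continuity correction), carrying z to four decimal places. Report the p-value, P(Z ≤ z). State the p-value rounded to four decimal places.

p̂ = 1630/1965 = 0.82952.
SE₀ = √(0.85·0.15/1965) = 0.008055.
z = (p̂ − p₀)/SE = (1630/1965 − 0.85)/0.008055 ≈ -2.5429.
p-value = P(Z ≤ z) with z = -2.5429 → 0.0055.

p-value = 0.0055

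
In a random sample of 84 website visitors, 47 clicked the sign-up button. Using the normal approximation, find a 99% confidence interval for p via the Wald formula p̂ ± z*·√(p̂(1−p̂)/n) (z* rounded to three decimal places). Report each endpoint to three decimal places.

(0.420, 0.699)

p̂ = 47/84 = 0.55952.
Standard error of p̂: √(0.246457/84) = √0.002934011 = 0.054167.
z* = 2.576 at the 99% level.
Margin = 2.576·0.054167 = 0.13953.
Interval: 0.55952 ± 0.13953 → (0.420, 0.699).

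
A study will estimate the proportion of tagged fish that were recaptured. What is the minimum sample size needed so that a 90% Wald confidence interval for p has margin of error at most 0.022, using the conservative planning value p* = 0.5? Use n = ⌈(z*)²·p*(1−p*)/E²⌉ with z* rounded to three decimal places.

n = 1398

For 90% confidence, z* = 1.645.
p*(1−p*) = 0.50·0.50 = 0.2500.
Required n before rounding: 2.706025 × 0.2500 / 0.022² = 1397.740.
⌈1397.740⌉ = 1398.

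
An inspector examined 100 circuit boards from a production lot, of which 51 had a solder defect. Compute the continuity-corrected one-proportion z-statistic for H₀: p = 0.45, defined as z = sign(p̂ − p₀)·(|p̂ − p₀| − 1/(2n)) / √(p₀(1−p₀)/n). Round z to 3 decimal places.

With x = 51 successes in n = 100, p̂ = 0.51000. p̂ − p₀ = 0.060000.
Continuity correction 1/(2n) = 1/200 = 0.005000.
Corrected numerator: |0.060000| − 0.005000 = 0.055000.
SE₀ = √(0.45·0.55/100) = 0.049749.
z = +0.055000/0.049749 = 1.106.

z = 1.106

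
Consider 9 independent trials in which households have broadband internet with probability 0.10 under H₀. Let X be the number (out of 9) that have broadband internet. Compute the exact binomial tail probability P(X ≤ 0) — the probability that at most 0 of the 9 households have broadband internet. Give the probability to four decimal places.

P = 0.3874

X is binomial with n = 9 and p = 0.10.
P(X ≤ 0) = C(9,0)·0.10^0·0.90^9.
= 0.387420 = 0.3874.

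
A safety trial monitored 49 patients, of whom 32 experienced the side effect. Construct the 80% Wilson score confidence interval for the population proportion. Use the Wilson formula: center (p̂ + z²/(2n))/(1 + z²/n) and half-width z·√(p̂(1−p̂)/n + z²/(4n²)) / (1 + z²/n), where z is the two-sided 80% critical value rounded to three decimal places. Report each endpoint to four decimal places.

Here p̂ = 32/49 = 0.65306 and z = 1.282 (z² = 1.643524).
Denominator 1 + z²/n = 1 + 1.643524/49 = 1.033541.
Adjusted center: (0.65306 + z²/(2n))/1.033541 = 0.64809.
Radicand: p̂(1−p̂)/n + z²/(4n²) = 0.004623924 + 0.000171129 = 0.004795053.
Half-width = z·√(radicand)/denom = 1.282·0.069246/1.033541 = 0.08589.
So the interval runs from 0.5622 to 0.7340.

(0.5622, 0.7340)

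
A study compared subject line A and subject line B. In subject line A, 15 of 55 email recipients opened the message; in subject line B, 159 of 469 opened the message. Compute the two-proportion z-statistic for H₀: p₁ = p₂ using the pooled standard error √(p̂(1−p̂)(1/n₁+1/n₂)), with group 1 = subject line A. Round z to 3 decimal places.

z = -0.988

Sample proportions: p̂₁ = 15/55 = 0.27273 and p̂₂ = 159/469 = 0.33902.
Pooled p̂ = (15+159)/(55+469) = 174/524 = 0.33206.
Pooled SE = √[0.2217965·0.02031401] ≈ 0.067124.
z = (p̂₁ − p̂₂)/SE = (0.27273 − 0.33902)/0.067124 = -0.06629/0.067124 = -0.988.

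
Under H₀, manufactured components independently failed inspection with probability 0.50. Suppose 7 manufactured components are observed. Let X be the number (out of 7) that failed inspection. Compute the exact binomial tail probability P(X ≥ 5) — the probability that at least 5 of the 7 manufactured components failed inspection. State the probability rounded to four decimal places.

X ~ Binomial(n=7, p=0.50).
P(X ≥ 5) = C(7,5)·0.50^5·0.50^2 + C(7,6)·0.50^6·0.50^1 + C(7,7)·0.50^7·0.50^0.
= 0.164062 + 0.054688 + 0.007812 = 0.2266.

P = 0.2266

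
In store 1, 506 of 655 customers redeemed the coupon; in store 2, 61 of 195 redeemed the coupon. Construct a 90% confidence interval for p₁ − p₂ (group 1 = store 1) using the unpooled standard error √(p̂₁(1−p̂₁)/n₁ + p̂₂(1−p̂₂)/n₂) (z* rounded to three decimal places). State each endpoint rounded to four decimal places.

p̂₁ = 506/655 = 0.77252, p̂₂ = 61/195 = 0.31282; p̂₁ − p̂₂ = 0.45970.
Unpooled SE = √(p̂₁(1−p̂₁)/n₁ + p̂₂(1−p̂₂)/n₂) = √(0.000268295 + 0.001102379) = 0.037023.
z* = 1.645 at the 90% level. Margin of error = 0.06090.
CI: 0.45970 ± 0.06090 = (0.3988, 0.5206).

(0.3988, 0.5206)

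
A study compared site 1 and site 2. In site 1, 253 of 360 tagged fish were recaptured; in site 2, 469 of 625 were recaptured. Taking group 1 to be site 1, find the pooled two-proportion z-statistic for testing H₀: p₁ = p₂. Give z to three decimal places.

Sample proportions: p̂₁ = 253/360 = 0.70278 and p̂₂ = 469/625 = 0.75040.
Pooled p̂ = (253+469)/(360+625) = 722/985 = 0.73299.
Pooled SE = √[0.1957134·0.00437778] ≈ 0.029271.
z = -0.04762/0.029271 = -1.627.

z = -1.627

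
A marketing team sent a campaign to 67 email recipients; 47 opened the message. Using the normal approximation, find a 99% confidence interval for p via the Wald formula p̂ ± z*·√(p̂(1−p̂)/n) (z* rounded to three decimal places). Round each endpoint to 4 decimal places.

Sample proportion p̂ = 47/67 = 0.70149.
Standard error of p̂: √(0.209401/67) = √0.003125384 = 0.055905.
For 99% confidence, z* = 2.576.
Margin = 2.576·0.055905 = 0.14401.
CI: 0.70149 ± 0.14401 = (0.5575, 0.8455).

(0.5575, 0.8455)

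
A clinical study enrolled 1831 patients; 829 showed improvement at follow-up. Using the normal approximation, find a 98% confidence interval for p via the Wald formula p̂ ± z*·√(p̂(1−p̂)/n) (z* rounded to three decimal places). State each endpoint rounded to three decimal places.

p̂ = 829/1831 = 0.45276.
Standard error of p̂: √(0.247768/1831) = √0.000135319 = 0.011633.
The 98% critical value is z* = 2.326.
Margin of error: 2.326 × 0.011633 = 0.02706.
CI: 0.45276 ± 0.02706 = (0.426, 0.480).

(0.426, 0.480)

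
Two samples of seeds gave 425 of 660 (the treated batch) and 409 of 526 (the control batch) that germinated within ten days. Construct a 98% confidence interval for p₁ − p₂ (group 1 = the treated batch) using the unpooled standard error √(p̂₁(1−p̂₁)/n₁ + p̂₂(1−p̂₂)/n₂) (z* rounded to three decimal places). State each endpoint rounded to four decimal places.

(-0.1941, -0.0731)

p̂₁ = 0.64394, p̂₂ = 0.77757, so the observed difference is -0.13363.
Unpooled SE = √(p̂₁(1−p̂₁)/n₁ + p̂₂(1−p̂₂)/n₂) = √(0.000347396 + 0.000328815) = 0.026004.
The 98% critical value is z* = 2.326. Margin of error = 0.06049.
So the interval runs from -0.1941 to -0.0731.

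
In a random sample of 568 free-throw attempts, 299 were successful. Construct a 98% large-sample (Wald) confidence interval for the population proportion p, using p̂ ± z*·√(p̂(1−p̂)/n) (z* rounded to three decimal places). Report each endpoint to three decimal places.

With x = 299 successes in n = 568, p̂ = 0.52641.
Standard error of p̂: √(0.249303/568) = √0.000438913 = 0.020950.
For 98% confidence, z* = 2.326.
Margin of error: 2.326 × 0.020950 = 0.04873.
Interval: 0.52641 ± 0.04873 → (0.478, 0.575).

(0.478, 0.575)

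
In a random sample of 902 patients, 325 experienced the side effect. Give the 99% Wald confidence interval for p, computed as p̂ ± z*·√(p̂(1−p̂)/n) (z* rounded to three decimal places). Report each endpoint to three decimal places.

The sample proportion is 325/902 = 0.36031.
Standard error of p̂: √(0.230487/902) = √0.000255529 = 0.015985.
z* = 2.576 at the 99% level.
Margin of error: 2.576 × 0.015985 = 0.04118.
So the interval runs from 0.319 to 0.401.

(0.319, 0.401)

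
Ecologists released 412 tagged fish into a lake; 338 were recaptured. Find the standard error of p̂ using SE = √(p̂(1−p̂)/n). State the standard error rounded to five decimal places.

SE = 0.01891

Sample proportion p̂ = 338/412 = 0.82039.
p̂(1−p̂) = 0.147350.
Dividing by n and taking the root: √0.000357646 = 0.01891.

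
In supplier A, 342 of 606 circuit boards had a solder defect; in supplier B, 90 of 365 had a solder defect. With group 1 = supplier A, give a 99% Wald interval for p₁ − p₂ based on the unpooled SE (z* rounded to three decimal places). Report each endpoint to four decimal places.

(0.2399, 0.3957)

p̂₁ = 0.56436, p̂₂ = 0.24658, so the observed difference is 0.31778.
Unpooled SE = √(p̂₁(1−p̂₁)/n₁ + p̂₂(1−p̂₂)/n₂) = √(0.000405707 + 0.000508975) = 0.030244.
z* = 2.576 at the 99% level. Margin of error = 0.07791.
Interval: 0.31778 ± 0.07791 → (0.2399, 0.3957).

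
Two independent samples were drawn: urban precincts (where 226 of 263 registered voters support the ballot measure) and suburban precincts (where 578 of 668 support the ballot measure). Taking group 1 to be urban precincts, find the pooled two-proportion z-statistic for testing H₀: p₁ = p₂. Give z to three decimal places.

z = -0.238

Sample proportions: p̂₁ = 226/263 = 0.85932 and p̂₂ = 578/668 = 0.86527.
Pooled p̂ = (226+578)/(263+668) = 804/931 = 0.86359.
Pooled SE = √[0.1178041·0.00529929] ≈ 0.024986.
z = (p̂₁ − p̂₂)/SE = (0.85932 − 0.86527)/0.024986 = -0.00595/0.024986 = -0.238.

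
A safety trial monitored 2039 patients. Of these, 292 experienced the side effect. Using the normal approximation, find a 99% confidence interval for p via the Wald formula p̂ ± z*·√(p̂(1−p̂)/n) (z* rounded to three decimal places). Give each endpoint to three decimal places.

(0.123, 0.163)

With x = 292 successes in n = 2039, p̂ = 0.14321.
SE = √(p̂(1−p̂)/n) = √(0.122699/2039) = 0.007757.
The 99% critical value is z* = 2.576.
Margin of error: 2.576 × 0.007757 = 0.01998.
So the interval runs from 0.123 to 0.163.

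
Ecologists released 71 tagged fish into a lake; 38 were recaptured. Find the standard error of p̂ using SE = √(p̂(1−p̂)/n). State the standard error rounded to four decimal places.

p̂ = 38/71 = 0.53521.
p̂(1−p̂) = 0.248760.
SE = √(0.248760/71) = √0.003503662 = 0.0592.

SE = 0.0592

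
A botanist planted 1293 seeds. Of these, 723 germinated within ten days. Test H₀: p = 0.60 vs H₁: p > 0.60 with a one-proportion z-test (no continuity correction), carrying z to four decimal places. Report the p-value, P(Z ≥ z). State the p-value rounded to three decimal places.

The sample proportion is 723/1293 = 0.55916.
Under H₀, SE = √(p₀(1−p₀)/n) = √(0.60·0.40/1293) = √0.000185615 = 0.013624.
z = (p̂ − p₀)/SE = (723/1293 − 0.60)/0.013624 ≈ -2.9973.
From the standard normal, P(Z ≥ z) = 0.999.

p-value = 0.999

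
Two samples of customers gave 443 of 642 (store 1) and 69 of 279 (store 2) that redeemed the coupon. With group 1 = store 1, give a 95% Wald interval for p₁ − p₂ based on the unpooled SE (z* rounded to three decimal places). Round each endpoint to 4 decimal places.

(0.3807, 0.5047)

p̂₁ = 443/642 = 0.69003, p̂₂ = 69/279 = 0.24731; p̂₁ − p̂₂ = 0.44272.
Unpooled SE = √(p̂₁(1−p̂₁)/n₁ + p̂₂(1−p̂₂)/n₂) = √(0.000333159 + 0.000667200) = 0.031628.
For 95% confidence, z* = 1.960. Margin = 1.960·0.031628 = 0.06199.
CI: 0.44272 ± 0.06199 = (0.3807, 0.5047).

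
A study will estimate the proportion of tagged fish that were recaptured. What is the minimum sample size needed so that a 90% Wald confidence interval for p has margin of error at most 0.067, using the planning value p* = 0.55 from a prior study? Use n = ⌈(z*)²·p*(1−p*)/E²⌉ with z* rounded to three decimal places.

For 90% confidence, z* = 1.645.
p*(1−p*) = 0.55·0.45 = 0.2475.
(z*)²·p*(1−p*)/E² = 2.706025·0.2475/0.004489 = 149.196.
Rounding up, n = 150.

n = 150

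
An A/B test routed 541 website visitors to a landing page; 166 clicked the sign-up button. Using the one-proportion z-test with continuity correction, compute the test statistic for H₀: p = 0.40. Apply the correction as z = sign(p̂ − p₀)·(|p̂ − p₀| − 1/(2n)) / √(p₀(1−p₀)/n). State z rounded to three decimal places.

With x = 166 successes in n = 541, p̂ = 0.30684. p̂ − p₀ = -0.093161.
Continuity correction 1/(2n) = 1/1082 = 0.000924.
Corrected numerator: |-0.093161| − 0.000924 = 0.092237.
Under H₀, SE = √(p₀(1−p₀)/n) = √(0.40·0.60/541) = √0.000443623 = 0.021062.
z = −0.092237/0.021062 = -4.379.

z = -4.379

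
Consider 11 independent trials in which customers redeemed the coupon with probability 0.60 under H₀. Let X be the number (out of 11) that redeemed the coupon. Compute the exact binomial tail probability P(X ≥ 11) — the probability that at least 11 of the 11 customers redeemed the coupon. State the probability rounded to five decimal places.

P = 0.00363

X is binomial with n = 11 and p = 0.60.
P(X ≥ 11) = C(11,11)·0.60^11·0.40^0.
= 0.003628 = 0.00363.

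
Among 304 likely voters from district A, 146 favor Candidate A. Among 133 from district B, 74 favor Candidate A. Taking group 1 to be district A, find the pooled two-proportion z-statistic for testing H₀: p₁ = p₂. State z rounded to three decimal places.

p̂₁ = 146/304 = 0.48026, p̂₂ = 74/133 = 0.55639.
Pooling: p̂ = 220/437 = 0.50343.
Pooled SE = √[0.2499882·0.01080827] ≈ 0.051980.
z = (p̂₁ − p̂₂)/SE = (0.48026 − 0.55639)/0.051980 = -0.07613/0.051980 = -1.465.

z = -1.465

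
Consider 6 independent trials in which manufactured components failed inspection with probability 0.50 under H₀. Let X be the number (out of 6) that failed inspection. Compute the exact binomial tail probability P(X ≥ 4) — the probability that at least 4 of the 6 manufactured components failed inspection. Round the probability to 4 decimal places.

X is binomial with n = 6 and p = 0.50.
P(X ≥ 4) = C(6,4)·0.50^4·0.50^2 + C(6,5)·0.50^5·0.50^1 + C(6,6)·0.50^6·0.50^0.
= 0.234375 + 0.093750 + 0.015625 = 0.3438.

P = 0.3438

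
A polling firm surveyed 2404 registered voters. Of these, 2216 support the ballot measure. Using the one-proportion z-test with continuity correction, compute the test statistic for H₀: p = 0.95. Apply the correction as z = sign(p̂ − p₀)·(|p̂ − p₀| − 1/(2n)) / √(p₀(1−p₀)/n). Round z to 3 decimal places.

Sample proportion p̂ = 2216/2404 = 0.92180. p̂ − p₀ = -0.028203.
1/(2n) = 0.000208.
Corrected numerator: |-0.028203| − 0.000208 = 0.027995.
Null standard error: √(0.95·0.05/2404) = √0.000019759 = 0.004445.
z = −0.027995/0.004445 = -6.298.

z = -6.298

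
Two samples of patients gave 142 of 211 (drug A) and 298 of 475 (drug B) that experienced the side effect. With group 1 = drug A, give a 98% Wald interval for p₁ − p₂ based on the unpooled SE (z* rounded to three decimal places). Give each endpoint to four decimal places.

p̂₁ = 0.67299, p̂₂ = 0.62737, so the observed difference is 0.04562.
Unpooled SE = √(p̂₁(1−p̂₁)/n₁ + p̂₂(1−p̂₂)/n₂) = √(0.001043014 + 0.000492163) = 0.039181.
z* = 2.326 at the 98% level. Margin = 2.326·0.039181 = 0.09114.
Interval: 0.04562 ± 0.09114 → (-0.0455, 0.1368).

(-0.0455, 0.1368)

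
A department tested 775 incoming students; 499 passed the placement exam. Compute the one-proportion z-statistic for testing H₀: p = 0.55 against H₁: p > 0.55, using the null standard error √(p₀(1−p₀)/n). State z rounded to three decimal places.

z = 5.253

With x = 499 successes in n = 775, p̂ = 0.64387.
Null standard error: √(0.55·0.45/775) = √0.000319355 = 0.017871.
z = (0.64387 − 0.55)/0.017871 = 0.09387/0.017871 = 5.253.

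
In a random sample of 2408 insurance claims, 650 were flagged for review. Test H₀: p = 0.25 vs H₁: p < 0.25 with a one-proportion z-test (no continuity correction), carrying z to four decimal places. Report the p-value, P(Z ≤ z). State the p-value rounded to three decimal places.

p̂ = 650/2408 = 0.26993.
Under H₀, SE = √(p₀(1−p₀)/n) = √(0.25·0.75/2408) = √0.000077865 = 0.008824.
z = (p̂ − p₀)/SE = (650/2408 − 0.25)/0.008824 ≈ 2.2590.
p-value = P(Z ≤ z) with z = 2.2590 → 0.988.

p-value = 0.988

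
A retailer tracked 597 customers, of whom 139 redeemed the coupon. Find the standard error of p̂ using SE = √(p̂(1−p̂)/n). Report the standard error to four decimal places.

SE = 0.0173

p̂ = 139/597 = 0.23283.
p̂(1−p̂) = 0.23283·0.76717 = 0.178620.
Dividing by n and taking the root: √0.000299196 = 0.0173.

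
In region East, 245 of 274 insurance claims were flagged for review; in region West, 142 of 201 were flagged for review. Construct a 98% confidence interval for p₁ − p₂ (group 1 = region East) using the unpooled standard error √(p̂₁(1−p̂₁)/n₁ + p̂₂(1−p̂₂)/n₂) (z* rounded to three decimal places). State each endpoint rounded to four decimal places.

p̂₁ = 245/274 = 0.89416, p̂₂ = 142/201 = 0.70647; p̂₁ − p̂₂ = 0.18769.
SE = √(0.000345392 + 0.001031697) = √0.001377089 = 0.037109.
The 98% critical value is z* = 2.326. Margin = 2.326·0.037109 = 0.08632.
Interval: 0.18769 ± 0.08632 → (0.1014, 0.2740).

(0.1014, 0.2740)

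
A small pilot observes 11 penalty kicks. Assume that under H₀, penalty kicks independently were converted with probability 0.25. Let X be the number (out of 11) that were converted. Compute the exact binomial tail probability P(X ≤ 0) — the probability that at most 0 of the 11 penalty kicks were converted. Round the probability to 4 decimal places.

P = 0.0422

X is binomial with n = 11 and p = 0.25.
P(X ≤ 0) = C(11,0)·0.25^0·0.75^11.
= 0.042235 = 0.0422.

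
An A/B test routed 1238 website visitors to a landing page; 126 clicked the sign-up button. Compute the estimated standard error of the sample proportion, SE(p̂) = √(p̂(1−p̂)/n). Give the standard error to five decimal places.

Sample proportion p̂ = 126/1238 = 0.10178.
p̂(1−p̂) = 0.10178·0.89822 = 0.091421.
Dividing by n and taking the root: √0.000073846 = 0.00859.

SE = 0.00859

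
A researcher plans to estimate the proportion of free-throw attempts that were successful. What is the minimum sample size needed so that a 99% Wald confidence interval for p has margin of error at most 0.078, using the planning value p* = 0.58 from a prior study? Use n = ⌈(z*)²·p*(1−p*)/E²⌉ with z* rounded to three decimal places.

z* = 2.576 at the 99% level.
p*(1−p*) = 0.58·0.42 = 0.2436.
(z*)²·p*(1−p*)/E² = 6.635776·0.2436/0.006084 = 265.693.
⌈265.693⌉ = 266.

n = 266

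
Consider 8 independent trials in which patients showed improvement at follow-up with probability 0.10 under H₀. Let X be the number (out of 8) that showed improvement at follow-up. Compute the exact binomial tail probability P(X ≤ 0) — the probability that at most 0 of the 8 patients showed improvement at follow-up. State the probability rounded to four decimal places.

P = 0.4305

X is binomial with n = 8 and p = 0.10.
P(X ≤ 0) = C(8,0)·0.10^0·0.90^8.
= 0.430467 = 0.4305.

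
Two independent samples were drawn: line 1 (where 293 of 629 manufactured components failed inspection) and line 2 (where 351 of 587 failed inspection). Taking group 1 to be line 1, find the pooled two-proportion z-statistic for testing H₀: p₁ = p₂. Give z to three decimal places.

z = -4.613

p̂₁ = 293/629 = 0.46582, p̂₂ = 351/587 = 0.59796.
Pooling: p̂ = 644/1216 = 0.52961.
SE = √[p̂(1−p̂)(1/n₁+1/n₂)] = √[0.52961·0.47039·(1/629+1/587)] ≈ 0.028644.
z = -0.13214/0.028644 = -4.613.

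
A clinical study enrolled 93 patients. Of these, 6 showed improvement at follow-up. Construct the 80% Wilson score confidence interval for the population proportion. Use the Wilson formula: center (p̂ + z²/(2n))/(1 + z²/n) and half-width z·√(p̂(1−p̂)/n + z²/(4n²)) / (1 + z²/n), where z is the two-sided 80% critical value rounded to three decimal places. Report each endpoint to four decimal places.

Here p̂ = 6/93 = 0.06452 and z = 1.282 (z² = 1.643524).
Denominator 1 + z²/n = 1 + 1.643524/93 = 1.017672.
Adjusted center: (0.06452 + z²/(2n))/1.017672 = 0.07208.
Radicand: p̂(1−p̂)/n + z²/(4n²) = 0.000648966 + 0.000047506 = 0.000696472.
Half-width = z·√(radicand)/denom = 1.282·0.026391/1.017672 = 0.03325.
So the interval runs from 0.0388 to 0.1053.

(0.0388, 0.1053)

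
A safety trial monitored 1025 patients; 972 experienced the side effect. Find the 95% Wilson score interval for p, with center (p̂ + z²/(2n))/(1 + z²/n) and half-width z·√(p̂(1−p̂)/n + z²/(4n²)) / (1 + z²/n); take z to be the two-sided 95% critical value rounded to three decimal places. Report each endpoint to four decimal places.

Here p̂ = 972/1025 = 0.94829 and z = 1.960 (z² = 3.841600).
Denominator 1 + z²/n = 1 + 3.841600/1025 = 1.003748.
Center = (0.94829 + 0.001874)/1.003748 = 0.94662.
Radicand: p̂(1−p̂)/n + z²/(4n²) = 0.000047838 + 0.000000914 = 0.000048752.
Half-width = 1.960·√0.000048752/1.003748 = 0.01363.
Interval: 0.94662 ± 0.01363 → (0.9330, 0.9603).

(0.9330, 0.9603)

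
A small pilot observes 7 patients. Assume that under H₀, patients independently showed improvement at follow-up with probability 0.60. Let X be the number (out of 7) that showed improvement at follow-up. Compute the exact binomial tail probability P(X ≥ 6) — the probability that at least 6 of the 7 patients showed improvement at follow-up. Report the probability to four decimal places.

P = 0.1586

X is binomial with n = 7 and p = 0.60.
P(X ≥ 6) = C(7,6)·0.60^6·0.40^1 + C(7,7)·0.60^7·0.40^0.
= 0.130637 + 0.027994 = 0.1586.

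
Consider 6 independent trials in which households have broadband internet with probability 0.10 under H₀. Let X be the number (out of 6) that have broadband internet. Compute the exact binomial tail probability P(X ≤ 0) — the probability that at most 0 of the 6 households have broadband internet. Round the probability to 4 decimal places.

P = 0.5314

X ~ Binomial(n=6, p=0.10).
P(X ≤ 0) = C(6,0)·0.10^0·0.90^6.
= 0.531441 = 0.5314.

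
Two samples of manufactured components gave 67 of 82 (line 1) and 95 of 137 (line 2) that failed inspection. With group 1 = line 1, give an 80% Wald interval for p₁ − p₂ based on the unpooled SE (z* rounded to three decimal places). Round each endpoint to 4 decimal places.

p̂₁ = 67/82 = 0.81707, p̂₂ = 95/137 = 0.69343; p̂₁ − p̂₂ = 0.12364.
Unpooled SE = √(p̂₁(1−p̂₁)/n₁ + p̂₂(1−p̂₂)/n₂) = √(0.001822739 + 0.001551712) = 0.058090.
The 80% critical value is z* = 1.282. Margin of error = 0.07447.
Interval: 0.12364 ± 0.07447 → (0.0492, 0.1981).

(0.0492, 0.1981)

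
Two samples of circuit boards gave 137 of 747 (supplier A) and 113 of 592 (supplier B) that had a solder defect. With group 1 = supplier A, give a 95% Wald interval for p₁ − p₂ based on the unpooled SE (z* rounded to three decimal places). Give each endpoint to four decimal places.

p̂₁ = 137/747 = 0.18340, p̂₂ = 113/592 = 0.19088; p̂₁ − p̂₂ = -0.00748.
Unpooled SE = √(p̂₁(1−p̂₁)/n₁ + p̂₂(1−p̂₂)/n₂) = √(0.000200488 + 0.000260885) = 0.021480.
The 95% critical value is z* = 1.960. Margin = 1.960·0.021480 = 0.04210.
Interval: -0.00748 ± 0.04210 → (-0.0496, 0.0346).

(-0.0496, 0.0346)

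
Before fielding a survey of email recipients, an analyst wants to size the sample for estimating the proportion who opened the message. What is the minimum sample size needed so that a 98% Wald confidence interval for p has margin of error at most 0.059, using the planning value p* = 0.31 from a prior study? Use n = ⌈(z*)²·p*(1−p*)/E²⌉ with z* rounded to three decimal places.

n = 333

The 98% critical value is z* = 2.326.
p*(1−p*) = 0.31·0.69 = 0.2139.
(z*)²·p*(1−p*)/E² = 5.410276·0.2139/0.003481 = 332.450.
⌈332.450⌉ = 333.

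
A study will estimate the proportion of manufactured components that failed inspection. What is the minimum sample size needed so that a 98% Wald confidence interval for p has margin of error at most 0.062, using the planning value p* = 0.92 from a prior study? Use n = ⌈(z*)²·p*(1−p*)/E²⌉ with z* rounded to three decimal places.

z* = 2.326 at the 98% level.
p*(1−p*) = 0.0736.
(z*)²·p*(1−p*)/E² = 5.410276·0.0736/0.003844 = 103.589.
⌈103.589⌉ = 104.

n = 104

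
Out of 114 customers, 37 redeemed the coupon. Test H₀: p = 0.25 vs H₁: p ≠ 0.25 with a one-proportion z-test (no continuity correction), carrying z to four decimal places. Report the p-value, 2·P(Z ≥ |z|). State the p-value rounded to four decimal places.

Sample proportion p̂ = 37/114 = 0.32456.
SE₀ = √(0.25·0.75/114) = 0.040555.
z = (p̂ − p₀)/SE = (37/114 − 0.25)/0.040555 ≈ 1.8385.
p-value = 2·P(Z ≥ |z|) with z = 1.8385 → 0.0660.

p-value = 0.0660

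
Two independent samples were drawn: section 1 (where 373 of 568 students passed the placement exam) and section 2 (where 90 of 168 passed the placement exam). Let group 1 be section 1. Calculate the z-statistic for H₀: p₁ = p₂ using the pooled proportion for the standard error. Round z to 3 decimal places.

p̂₁ = 373/568 = 0.65669, p̂₂ = 90/168 = 0.53571.
Pooling: p̂ = 463/736 = 0.62908.
SE = √[p̂(1−p̂)(1/n₁+1/n₂)] = √[0.62908·0.37092·(1/568+1/168)] ≈ 0.042423.
z = 0.12098/0.042423 = 2.852.

z = 2.852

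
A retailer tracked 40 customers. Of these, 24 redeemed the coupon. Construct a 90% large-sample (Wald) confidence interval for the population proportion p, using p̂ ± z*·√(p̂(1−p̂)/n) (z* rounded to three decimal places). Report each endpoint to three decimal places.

Sample proportion p̂ = 24/40 = 0.60000.
Standard error of p̂: √(0.240000/40) = √0.006000000 = 0.077460.
The 90% critical value is z* = 1.645.
Margin of error: 1.645 × 0.077460 = 0.12742.
CI: 0.60000 ± 0.12742 = (0.473, 0.727).

(0.473, 0.727)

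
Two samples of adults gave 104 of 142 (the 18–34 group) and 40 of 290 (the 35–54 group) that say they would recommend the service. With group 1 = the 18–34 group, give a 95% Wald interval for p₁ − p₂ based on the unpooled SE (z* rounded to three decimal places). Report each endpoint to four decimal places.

p̂₁ = 104/142 = 0.73239, p̂₂ = 40/290 = 0.13793; p̂₁ − p̂₂ = 0.59446.
Unpooled SE = √(p̂₁(1−p̂₁)/n₁ + p̂₂(1−p̂₂)/n₂) = √(0.001380231 + 0.000410021) = 0.042311.
For 95% confidence, z* = 1.960. Margin = 1.960·0.042311 = 0.08293.
So the interval runs from 0.5115 to 0.6774.

(0.5115, 0.6774)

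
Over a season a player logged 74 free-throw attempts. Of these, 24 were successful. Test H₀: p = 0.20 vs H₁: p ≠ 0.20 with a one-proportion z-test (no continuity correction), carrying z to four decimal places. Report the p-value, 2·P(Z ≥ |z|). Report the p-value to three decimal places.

p-value = 0.008

With x = 24 successes in n = 74, p̂ = 0.32432.
SE₀ = √(0.20·0.80/74) = 0.046499.
z = (p̂ − p₀)/SE = (24/74 − 0.20)/0.046499 ≈ 2.6737.
p-value = 2·P(Z ≥ |z|) with z = 2.6737 → 0.008.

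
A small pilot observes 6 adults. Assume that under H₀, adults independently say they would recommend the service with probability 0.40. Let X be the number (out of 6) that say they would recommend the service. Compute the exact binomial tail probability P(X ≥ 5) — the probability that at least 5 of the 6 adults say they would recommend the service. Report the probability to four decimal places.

P = 0.0410

X is binomial with n = 6 and p = 0.40.
P(X ≥ 5) = C(6,5)·0.40^5·0.60^1 + C(6,6)·0.40^6·0.60^0.
= 0.036864 + 0.004096 = 0.0410.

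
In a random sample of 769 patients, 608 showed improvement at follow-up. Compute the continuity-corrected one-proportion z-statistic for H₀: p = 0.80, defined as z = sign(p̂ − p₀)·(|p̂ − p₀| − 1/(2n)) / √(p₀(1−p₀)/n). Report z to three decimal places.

With x = 608 successes in n = 769, p̂ = 0.79064. p̂ − p₀ = -0.009363.
Continuity correction 1/(2n) = 1/1538 = 0.000650.
Corrected numerator: |-0.009363| − 0.000650 = 0.008713.
Under H₀, SE = √(p₀(1−p₀)/n) = √(0.80·0.20/769) = √0.000208062 = 0.014424.
z = (−)0.008713/0.014424 = -0.604.

z = -0.604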